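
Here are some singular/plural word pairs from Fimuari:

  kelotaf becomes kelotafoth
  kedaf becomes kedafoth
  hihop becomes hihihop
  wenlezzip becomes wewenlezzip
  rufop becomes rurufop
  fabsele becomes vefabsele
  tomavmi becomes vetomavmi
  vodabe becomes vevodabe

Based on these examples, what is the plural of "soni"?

vesoni

"soni" ends in -i. The one such stem in the data (tomavmi → vetomavmi) adds the prefix ve-, so the same rule applies.
The other patterns: stems ending in -f add -oth; stems ending in -p repeat the first consonant+vowel as a prefix.
So soni → vesoni.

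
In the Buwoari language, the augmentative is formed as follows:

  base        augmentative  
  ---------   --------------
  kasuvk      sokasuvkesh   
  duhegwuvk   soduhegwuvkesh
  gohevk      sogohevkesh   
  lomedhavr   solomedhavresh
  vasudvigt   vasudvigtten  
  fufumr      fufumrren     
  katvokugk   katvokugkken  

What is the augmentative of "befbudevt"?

sobefbudevtesh

"befbudevt" has second-to-last letter 'v'. The stems whose second-to-last letter is 'v' (kasuvk → sokasuvkesh, duhegwuvk → soduhegwuvkesh, gohevk → sogohevkesh) add so- … -esh around the stem.
The other pattern: stems whose second-to-last letter is 'g' or 'm' double the final consonant and add -en.
So befbudevt → sobefbudevtesh.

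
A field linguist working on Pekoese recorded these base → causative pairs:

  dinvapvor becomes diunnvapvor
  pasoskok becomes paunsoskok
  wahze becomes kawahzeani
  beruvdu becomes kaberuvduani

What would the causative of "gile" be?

kagileani

beruvdu and dinvapvor both have 3 vowels yet inflect differently (kaberuvduani, diunnvapvor), so the number of vowels is not what conditions the rule; whether the stem ends in a vowel or a consonant is.
"gile" ends in a vowel. The stems ending in a vowel (beruvdu → kaberuvduani, wahze → kawahzeani) add ka- … -ani around the stem.
The other pattern: stems ending in a consonant insert -un- after the first vowel.
So gile → kagileani.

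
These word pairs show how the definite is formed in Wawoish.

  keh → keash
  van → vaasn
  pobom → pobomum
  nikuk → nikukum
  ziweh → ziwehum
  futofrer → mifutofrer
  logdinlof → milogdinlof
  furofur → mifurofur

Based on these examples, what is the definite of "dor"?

"dor" has 1 vowel. The stems with 1 vowel (keh → keash, van → vaasn) insert -as- after the first vowel.
The other patterns: stems with 2 vowels add -um; stems with 3 vowels add the prefix mi-.
So dor → doasr.

doasr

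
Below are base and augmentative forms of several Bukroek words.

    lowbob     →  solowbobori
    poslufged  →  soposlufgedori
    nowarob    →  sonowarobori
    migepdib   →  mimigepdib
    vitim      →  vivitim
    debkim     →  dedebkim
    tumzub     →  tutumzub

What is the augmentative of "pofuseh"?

sopofusehori

lowbob and migepdib both end in -b yet inflect differently (solowbobori, mimigepdib), so the final letter is not what conditions the rule; the last vowel is.
"pofuseh" has last vowel 'e'. The one such stem in the data (poslufged → soposlufgedori) adds so- … -ori around the stem, so the same rule applies.
The other pattern: stems whose last vowel is 'i' or 'u' repeat the first consonant+vowel as a prefix.
So pofuseh → sopofusehori.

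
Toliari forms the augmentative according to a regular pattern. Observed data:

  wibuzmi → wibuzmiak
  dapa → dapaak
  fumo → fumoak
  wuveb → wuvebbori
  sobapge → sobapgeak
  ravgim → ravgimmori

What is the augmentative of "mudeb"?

mudebbori

ravgim and wibuzmi both have last vowel 'i' yet inflect differently (ravgimmori, wibuzmiak), so the last vowel is not what conditions the rule; whether the stem ends in a vowel or a consonant is.
"mudeb" ends in a consonant. The stems ending in a consonant (ravgim → ravgimmori, wuveb → wuvebbori) double the final consonant and add -ori.
The other pattern: stems ending in a vowel add -ak.
So mudeb → mudebbori.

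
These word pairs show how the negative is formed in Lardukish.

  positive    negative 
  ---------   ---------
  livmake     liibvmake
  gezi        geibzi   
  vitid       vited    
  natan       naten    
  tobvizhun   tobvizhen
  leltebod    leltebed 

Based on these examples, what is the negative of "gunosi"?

"gunosi" ends in a vowel. The stems ending in a vowel (livmake → liibvmake, gezi → geibzi) insert -ib- after the first vowel.
The other pattern: stems ending in a consonant change the last vowel to 'e'.
So gunosi → guibnosi.

guibnosi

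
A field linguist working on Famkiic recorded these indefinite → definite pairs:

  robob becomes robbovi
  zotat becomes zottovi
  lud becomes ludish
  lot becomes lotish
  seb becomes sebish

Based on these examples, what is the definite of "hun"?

zotat and lot both end in -t yet inflect differently (zottovi, lotish), so the final letter is not what conditions the rule; the number of vowels is.
"hun" has 1 vowel. The stems with 1 vowel (lud → ludish, lot → lotish, seb → sebish) add -ish.
So hun → hunish.

hunish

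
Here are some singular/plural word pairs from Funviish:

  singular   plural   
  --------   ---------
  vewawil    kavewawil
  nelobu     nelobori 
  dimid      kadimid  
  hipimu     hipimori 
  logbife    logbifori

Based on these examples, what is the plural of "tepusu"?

tepusori

vewawil and nelobu both have 3 vowels yet inflect differently (kavewawil, nelobori), so the number of vowels is not what conditions the rule; whether the stem ends in a vowel or a consonant is.
"tepusu" ends in a vowel. The stems ending in a vowel (nelobu → nelobori, hipimu → hipimori, logbife → logbifori) drop the final letter and add -ori.
So tepusu → tepusori.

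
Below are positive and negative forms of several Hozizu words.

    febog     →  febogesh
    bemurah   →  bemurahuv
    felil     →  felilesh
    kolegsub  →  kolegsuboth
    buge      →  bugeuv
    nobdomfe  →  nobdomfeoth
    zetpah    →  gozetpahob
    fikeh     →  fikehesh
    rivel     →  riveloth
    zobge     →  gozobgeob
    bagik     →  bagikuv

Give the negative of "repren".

reprenoth

bemurah and fikeh both end in -h yet inflect differently (bemurahuv, fikehesh), so the final letter is not what conditions the rule; the first letter is.
"repren" begins with r-. The one such stem in the data (rivel → riveloth) adds -oth, so the same rule applies.
So repren → reprenoth.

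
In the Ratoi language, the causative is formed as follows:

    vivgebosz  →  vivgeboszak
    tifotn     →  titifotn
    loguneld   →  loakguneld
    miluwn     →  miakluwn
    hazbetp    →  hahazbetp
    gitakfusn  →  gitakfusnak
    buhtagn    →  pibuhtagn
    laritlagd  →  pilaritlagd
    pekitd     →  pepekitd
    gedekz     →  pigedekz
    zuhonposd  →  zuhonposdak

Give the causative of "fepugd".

gitakfusn and buhtagn both end in -n yet inflect differently (gitakfusnak, pibuhtagn), so the final letter is not what conditions the rule; the second-to-last letter is.
"fepugd" has second-to-last letter 'g'. The stems whose second-to-last letter is 'g' (buhtagn → pibuhtagn, laritlagd → pilaritlagd) add the prefix pi-.
So fepugd → pifepugd.

pifepugd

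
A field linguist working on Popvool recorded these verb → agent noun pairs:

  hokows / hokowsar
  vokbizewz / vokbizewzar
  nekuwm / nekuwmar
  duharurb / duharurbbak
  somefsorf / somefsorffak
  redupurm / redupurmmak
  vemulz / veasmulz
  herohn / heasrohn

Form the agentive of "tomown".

nekuwm and redupurm both end in -m yet inflect differently (nekuwmar, redupurmmak), so the final letter is not what conditions the rule; the second-to-last letter is.
"tomown" has second-to-last letter 'w'. The stems whose second-to-last letter is 'w' (hokows → hokowsar, vokbizewz → vokbizewzar, nekuwm → nekuwmar) add -ar.
The other patterns: stems whose second-to-last letter is 'r' double the final consonant and add -ak; stems whose second-to-last letter is 'h' or 'l' insert -as- after the first vowel.
So tomown → tomownar.

tomownar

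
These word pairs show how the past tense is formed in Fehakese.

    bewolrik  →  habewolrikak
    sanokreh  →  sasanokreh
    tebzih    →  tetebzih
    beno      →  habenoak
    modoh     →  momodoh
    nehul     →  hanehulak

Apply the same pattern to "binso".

"binso" ends in -o. The one such stem in the data (beno → habenoak) adds ha- … -ak around the stem, so the same rule applies.
The other pattern: stems ending in -h repeat the first consonant+vowel as a prefix.
So binso → habinsoak.

habinsoak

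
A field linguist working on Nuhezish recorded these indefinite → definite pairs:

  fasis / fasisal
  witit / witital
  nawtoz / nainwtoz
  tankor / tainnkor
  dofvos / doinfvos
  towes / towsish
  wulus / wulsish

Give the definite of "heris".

herisal

fasis and dofvos both end in -s yet inflect differently (fasisal, doinfvos), so the final letter is not what conditions the rule; the last vowel is.
"heris" has last vowel 'i'. The stems whose last vowel is 'i' (fasis → fasisal, witit → witital) add -al.
So heris → herisal.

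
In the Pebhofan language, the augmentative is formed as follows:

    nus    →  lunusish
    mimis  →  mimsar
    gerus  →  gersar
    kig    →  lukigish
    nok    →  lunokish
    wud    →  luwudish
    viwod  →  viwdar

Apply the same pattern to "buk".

lubukish

"buk" has 1 vowel. The stems with 1 vowel (wud → luwudish, nok → lunokish, kig → lukigish) add lu- … -ish around the stem.
The other pattern: stems with 2 vowels delete the last vowel and add -ar.
So buk → lubukish.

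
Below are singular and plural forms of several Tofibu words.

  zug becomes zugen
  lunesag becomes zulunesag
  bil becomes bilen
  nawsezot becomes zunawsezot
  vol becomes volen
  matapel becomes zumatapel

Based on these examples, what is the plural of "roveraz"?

matapel and bil both end in -l yet inflect differently (zumatapel, bilen), so the final letter is not what conditions the rule; the number of vowels is.
"roveraz" has 3 vowels. The stems with 3 vowels (lunesag → zulunesag, matapel → zumatapel, nawsezot → zunawsezot) add the prefix zu-.
So roveraz → zuroveraz.

zuroveraz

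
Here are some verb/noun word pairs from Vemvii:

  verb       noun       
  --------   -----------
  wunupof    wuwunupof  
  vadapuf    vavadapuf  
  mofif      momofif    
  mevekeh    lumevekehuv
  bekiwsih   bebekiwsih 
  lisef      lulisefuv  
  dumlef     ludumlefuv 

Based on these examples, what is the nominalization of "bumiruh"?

dumlef and wunupof both end in -f yet inflect differently (ludumlefuv, wuwunupof), so the final letter is not what conditions the rule; the last vowel is.
"bumiruh" has last vowel 'u'. The one such stem in the data (vadapuf → vavadapuf) repeats the first consonant+vowel as a prefix (as do wunupof, bekiwsih), so the same rule applies.
The other pattern: stems whose last vowel is 'e' add lu- … -uv around the stem.
So bumiruh → bubumiruh.

bubumiruh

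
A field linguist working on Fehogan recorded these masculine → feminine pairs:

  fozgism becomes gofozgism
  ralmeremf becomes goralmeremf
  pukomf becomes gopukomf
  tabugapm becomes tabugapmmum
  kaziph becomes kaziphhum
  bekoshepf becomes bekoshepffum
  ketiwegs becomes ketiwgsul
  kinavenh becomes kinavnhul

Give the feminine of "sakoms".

fozgism and tabugapm both end in -m yet inflect differently (gofozgism, tabugapmmum), so the final letter is not what conditions the rule; the second-to-last letter is.
"sakoms" has second-to-last letter 'm'. The stems whose second-to-last letter is 'm' (ralmeremf → goralmeremf, pukomf → gopukomf) add the prefix go-.
The other patterns: stems whose second-to-last letter is 'p' double the final consonant and add -um; stems whose second-to-last letter is 'g' or 'n' delete the last vowel and add -ul.
So sakoms → gosakoms.

gosakoms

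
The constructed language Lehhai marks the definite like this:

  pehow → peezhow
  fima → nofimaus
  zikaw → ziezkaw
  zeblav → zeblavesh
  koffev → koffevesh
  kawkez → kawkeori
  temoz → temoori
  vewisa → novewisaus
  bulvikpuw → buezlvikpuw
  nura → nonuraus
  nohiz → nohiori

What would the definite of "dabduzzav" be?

dabduzzavesh

"dabduzzav" ends in -v. The stems ending in -v (zeblav → zeblavesh, koffev → koffevesh) add -esh.
So dabduzzav → dabduzzavesh.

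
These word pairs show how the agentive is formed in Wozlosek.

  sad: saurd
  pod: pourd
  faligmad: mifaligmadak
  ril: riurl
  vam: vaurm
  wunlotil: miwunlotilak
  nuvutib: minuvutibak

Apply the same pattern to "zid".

"zid" has 1 vowel. The stems with 1 vowel (pod → pourd, sad → saurd, ril → riurl) insert -ur- after the first vowel.
So zid → ziurd.

ziurd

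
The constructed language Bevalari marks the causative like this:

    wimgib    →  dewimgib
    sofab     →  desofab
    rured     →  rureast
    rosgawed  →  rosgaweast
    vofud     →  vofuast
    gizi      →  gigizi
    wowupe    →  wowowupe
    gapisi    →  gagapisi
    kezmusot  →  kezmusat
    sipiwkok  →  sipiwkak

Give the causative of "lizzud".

wimgib and gizi both have last vowel 'i' yet inflect differently (dewimgib, gigizi), so the last vowel is not what conditions the rule; the final letter is.
"lizzud" ends in -d. The stems ending in -d (rured → rureast, rosgawed → rosgaweast, vofud → vofuast) drop the final letter and add -ast.
The other patterns: stems ending in -b add the prefix de-; stems ending in -e or -i repeat the first consonant+vowel as a prefix; stems ending in -k or -t change the last vowel to 'a'.
So lizzud → lizzuast.

lizzuast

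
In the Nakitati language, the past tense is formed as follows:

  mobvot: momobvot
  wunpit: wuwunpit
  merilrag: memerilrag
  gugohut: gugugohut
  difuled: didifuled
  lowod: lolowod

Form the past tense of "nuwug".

nunuwug

Every pair shown (mobvot → momobvot, wunpit → wuwunpit, merilrag → memerilrag, …) follows the same rule: repeat the first consonant+vowel as a prefix.
So nuwug → nunuwug.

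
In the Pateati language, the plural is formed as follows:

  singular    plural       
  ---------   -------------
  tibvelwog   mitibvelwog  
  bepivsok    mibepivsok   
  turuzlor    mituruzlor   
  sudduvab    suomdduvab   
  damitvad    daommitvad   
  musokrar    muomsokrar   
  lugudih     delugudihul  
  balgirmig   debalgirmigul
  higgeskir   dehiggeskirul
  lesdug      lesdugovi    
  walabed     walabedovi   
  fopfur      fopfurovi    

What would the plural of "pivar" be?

turuzlor and musokrar both end in -r yet inflect differently (mituruzlor, muomsokrar), so the final letter is not what conditions the rule; the last vowel is.
"pivar" has last vowel 'a'. The stems whose last vowel is 'a' (sudduvab → suomdduvab, damitvad → daommitvad, musokrar → muomsokrar) insert -om- after the first vowel.
So pivar → piomvar.

piomvar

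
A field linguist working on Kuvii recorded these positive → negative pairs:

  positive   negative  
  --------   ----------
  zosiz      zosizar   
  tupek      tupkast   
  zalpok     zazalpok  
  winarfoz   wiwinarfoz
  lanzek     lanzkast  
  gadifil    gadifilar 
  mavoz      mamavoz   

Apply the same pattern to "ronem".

ronmast

zalpok and tupek both end in -k yet inflect differently (zazalpok, tupkast), so the final letter is not what conditions the rule; the last vowel is.
"ronem" has last vowel 'e'. The stems whose last vowel is 'e' (tupek → tupkast, lanzek → lanzkast) delete the last vowel and add -ast.
The other patterns: stems whose last vowel is 'o' repeat the first consonant+vowel as a prefix; stems whose last vowel is 'i' add -ar.
So ronem → ronmast.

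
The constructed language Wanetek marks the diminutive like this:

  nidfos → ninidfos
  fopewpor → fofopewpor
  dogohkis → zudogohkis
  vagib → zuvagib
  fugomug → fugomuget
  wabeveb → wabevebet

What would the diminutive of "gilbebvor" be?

nidfos and dogohkis both end in -s yet inflect differently (ninidfos, zudogohkis), so the final letter is not what conditions the rule; the last vowel is.
"gilbebvor" has last vowel 'o'. The stems whose last vowel is 'o' (nidfos → ninidfos, fopewpor → fofopewpor) repeat the first consonant+vowel as a prefix.
So gilbebvor → gigilbebvor.

gigilbebvor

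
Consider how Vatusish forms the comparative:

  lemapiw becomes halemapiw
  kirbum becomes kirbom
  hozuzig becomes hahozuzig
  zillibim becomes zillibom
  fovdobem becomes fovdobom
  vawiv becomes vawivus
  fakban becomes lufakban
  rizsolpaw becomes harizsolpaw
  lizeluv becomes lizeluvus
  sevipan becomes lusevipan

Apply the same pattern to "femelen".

lufemelen

zillibim and vawiv both have last vowel 'i' yet inflect differently (zillibom, vawivus), so the last vowel is not what conditions the rule; the final letter is.
"femelen" ends in -n. The stems ending in -n (sevipan → lusevipan, fakban → lufakban) add the prefix lu-.
The other patterns: stems ending in -m change the last vowel to 'o'; stems ending in -v add -us; stems ending in -g or -w add the prefix ha-.
So femelen → lufemelen.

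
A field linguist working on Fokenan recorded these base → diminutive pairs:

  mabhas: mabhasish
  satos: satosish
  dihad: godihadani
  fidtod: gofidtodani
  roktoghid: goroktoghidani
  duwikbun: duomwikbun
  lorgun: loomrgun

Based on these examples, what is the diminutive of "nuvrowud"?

mabhas and dihad both have last vowel 'a' yet inflect differently (mabhasish, godihadani), so the last vowel is not what conditions the rule; the final letter is.
"nuvrowud" ends in -d. The stems ending in -d (dihad → godihadani, fidtod → gofidtodani, roktoghid → goroktoghidani) add go- … -ani around the stem.
The other patterns: stems ending in -s add -ish; stems ending in -n insert -om- after the first vowel.
So nuvrowud → gonuvrowudani.

gonuvrowudani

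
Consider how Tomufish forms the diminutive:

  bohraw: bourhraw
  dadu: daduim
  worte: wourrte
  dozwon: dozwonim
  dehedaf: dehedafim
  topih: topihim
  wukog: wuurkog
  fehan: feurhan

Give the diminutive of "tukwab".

dozwon and fehan both end in -n yet inflect differently (dozwonim, feurhan), so the final letter is not what conditions the rule; the first letter is.
"tukwab" begins with t-. The one such stem in the data (topih → topihim) adds -im, so the same rule applies.
The other pattern: stems beginning with b-, f- or w- insert -ur- after the first vowel.
So tukwab → tukwabim.

tukwabim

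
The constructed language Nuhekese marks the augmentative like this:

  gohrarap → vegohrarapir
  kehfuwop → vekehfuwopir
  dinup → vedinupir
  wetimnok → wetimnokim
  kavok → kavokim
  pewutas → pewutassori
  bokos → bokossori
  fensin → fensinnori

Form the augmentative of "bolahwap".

"bolahwap" ends in -p. The stems ending in -p (gohrarap → vegohrarapir, kehfuwop → vekehfuwopir, dinup → vedinupir) add ve- … -ir around the stem.
So bolahwap → vebolahwapir.

vebolahwapir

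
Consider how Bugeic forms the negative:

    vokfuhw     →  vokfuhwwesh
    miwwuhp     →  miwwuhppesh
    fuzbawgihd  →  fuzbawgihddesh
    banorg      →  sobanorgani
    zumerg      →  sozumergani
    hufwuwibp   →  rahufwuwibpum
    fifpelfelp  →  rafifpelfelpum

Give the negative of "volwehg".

miwwuhp and hufwuwibp both end in -p yet inflect differently (miwwuhppesh, rahufwuwibpum), so the final letter is not what conditions the rule; the second-to-last letter is.
"volwehg" has second-to-last letter 'h'. The stems whose second-to-last letter is 'h' (vokfuhw → vokfuhwwesh, miwwuhp → miwwuhppesh, fuzbawgihd → fuzbawgihddesh) double the final consonant and add -esh.
The other patterns: stems whose second-to-last letter is 'r' add so- … -ani around the stem; stems whose second-to-last letter is 'b' or 'l' add ra- … -um around the stem.
So volwehg → volwehggesh.

volwehggesh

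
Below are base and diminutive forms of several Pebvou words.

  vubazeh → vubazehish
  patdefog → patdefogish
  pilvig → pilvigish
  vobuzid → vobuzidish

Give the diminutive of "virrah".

virrahish

Every pair shown (vubazeh → vubazehish, patdefog → patdefogish, pilvig → pilvigish, …) follows the same rule: add -ish.
So virrah → virrahish.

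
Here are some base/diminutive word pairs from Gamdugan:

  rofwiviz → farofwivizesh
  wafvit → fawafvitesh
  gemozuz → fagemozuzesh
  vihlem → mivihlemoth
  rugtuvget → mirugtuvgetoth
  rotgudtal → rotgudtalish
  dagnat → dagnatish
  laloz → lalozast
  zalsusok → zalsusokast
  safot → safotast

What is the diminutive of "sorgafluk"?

fasorgaflukesh

"sorgafluk" has last vowel 'u'. The one such stem in the data (gemozuz → fagemozuzesh) adds fa- … -esh around the stem, so the same rule applies.
So sorgafluk → fasorgaflukesh.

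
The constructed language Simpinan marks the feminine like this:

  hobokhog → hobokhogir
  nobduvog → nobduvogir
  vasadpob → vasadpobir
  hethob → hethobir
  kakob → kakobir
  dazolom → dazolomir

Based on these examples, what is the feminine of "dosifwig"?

dosifwigir

Every pair shown (hobokhog → hobokhogir, nobduvog → nobduvogir, vasadpob → vasadpobir, …) follows the same rule: add -ir.
So dosifwig → dosifwigir.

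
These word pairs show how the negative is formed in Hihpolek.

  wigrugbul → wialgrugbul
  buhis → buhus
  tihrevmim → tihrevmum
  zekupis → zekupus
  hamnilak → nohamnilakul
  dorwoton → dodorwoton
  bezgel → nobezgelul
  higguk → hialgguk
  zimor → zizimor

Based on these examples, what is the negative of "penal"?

"penal" has last vowel 'a'. The one such stem in the data (hamnilak → nohamnilakul) adds no- … -ul around the stem, so the same rule applies.
The other patterns: stems whose last vowel is 'i' change the last vowel to 'u'; stems whose last vowel is 'o' repeat the first consonant+vowel as a prefix; stems whose last vowel is 'u' insert -al- after the first vowel.
So penal → nopenalul.

nopenalul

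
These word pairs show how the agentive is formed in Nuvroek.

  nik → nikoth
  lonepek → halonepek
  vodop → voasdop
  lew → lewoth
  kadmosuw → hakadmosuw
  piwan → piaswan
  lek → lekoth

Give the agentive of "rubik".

"rubik" has 2 vowels. The stems with 2 vowels (piwan → piaswan, vodop → voasdop) insert -as- after the first vowel.
So rubik → ruasbik.

ruasbik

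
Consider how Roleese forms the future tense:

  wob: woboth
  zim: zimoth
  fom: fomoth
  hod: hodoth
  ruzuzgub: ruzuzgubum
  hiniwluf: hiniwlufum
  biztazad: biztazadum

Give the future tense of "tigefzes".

"tigefzes" has 3 vowels. The stems with 3 vowels (ruzuzgub → ruzuzgubum, hiniwluf → hiniwlufum, biztazad → biztazadum) add -um.
So tigefzes → tigefzesum.

tigefzesum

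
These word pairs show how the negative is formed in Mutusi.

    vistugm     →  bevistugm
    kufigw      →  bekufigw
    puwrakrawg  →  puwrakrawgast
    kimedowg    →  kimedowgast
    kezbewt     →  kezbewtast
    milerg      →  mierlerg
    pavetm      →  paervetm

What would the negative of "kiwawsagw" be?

puwrakrawg and milerg both end in -g yet inflect differently (puwrakrawgast, mierlerg), so the final letter is not what conditions the rule; the second-to-last letter is.
"kiwawsagw" has second-to-last letter 'g'. The stems whose second-to-last letter is 'g' (vistugm → bevistugm, kufigw → bekufigw) add the prefix be-.
The other patterns: stems whose second-to-last letter is 'w' add -ast; stems whose second-to-last letter is 'r' or 't' insert -er- after the first vowel.
So kiwawsagw → bekiwawsagw.

bekiwawsagw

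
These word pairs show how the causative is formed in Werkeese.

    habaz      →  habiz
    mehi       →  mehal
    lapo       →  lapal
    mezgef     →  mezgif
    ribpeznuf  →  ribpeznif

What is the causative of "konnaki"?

konnakal

mehi and mezgef both begin with m- yet inflect differently (mehal, mezgif), so the first letter is not what conditions the rule; whether the stem ends in a vowel or a consonant is.
"konnaki" ends in a vowel. The stems ending in a vowel (lapo → lapal, mehi → mehal) drop the final letter and add -al.
The other pattern: stems ending in a consonant change the last vowel to 'i'.
So konnaki → konnakal.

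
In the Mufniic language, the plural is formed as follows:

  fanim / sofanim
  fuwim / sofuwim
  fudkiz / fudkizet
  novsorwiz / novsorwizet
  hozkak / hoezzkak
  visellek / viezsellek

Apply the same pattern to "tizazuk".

fanim and fudkiz both have last vowel 'i' yet inflect differently (sofanim, fudkizet), so the last vowel is not what conditions the rule; the final letter is.
"tizazuk" ends in -k. The stems ending in -k (hozkak → hoezzkak, visellek → viezsellek) insert -ez- after the first vowel.
So tizazuk → tiezzazuk.

tiezzazuk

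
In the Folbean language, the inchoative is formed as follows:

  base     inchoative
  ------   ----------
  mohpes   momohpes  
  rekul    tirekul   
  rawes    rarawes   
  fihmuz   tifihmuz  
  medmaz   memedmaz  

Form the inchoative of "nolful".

fihmuz and medmaz both end in -z yet inflect differently (tifihmuz, memedmaz), so the final letter is not what conditions the rule; the last vowel is.
"nolful" has last vowel 'u'. The stems whose last vowel is 'u' (rekul → tirekul, fihmuz → tifihmuz) add the prefix ti-.
The other pattern: stems whose last vowel is 'a' or 'e' repeat the first consonant+vowel as a prefix.
So nolful → tinolful.

tinolful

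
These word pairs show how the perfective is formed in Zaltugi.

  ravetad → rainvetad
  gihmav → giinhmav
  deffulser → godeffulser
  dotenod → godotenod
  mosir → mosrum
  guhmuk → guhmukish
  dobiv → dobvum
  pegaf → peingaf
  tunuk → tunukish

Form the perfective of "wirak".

"wirak" has last vowel 'a'. The stems whose last vowel is 'a' (pegaf → peingaf, gihmav → giinhmav, ravetad → rainvetad) insert -in- after the first vowel.
The other patterns: stems whose last vowel is 'u' add -ish; stems whose last vowel is 'i' delete the last vowel and add -um; stems whose last vowel is 'e' or 'o' add the prefix go-.
So wirak → wiinrak.

wiinrak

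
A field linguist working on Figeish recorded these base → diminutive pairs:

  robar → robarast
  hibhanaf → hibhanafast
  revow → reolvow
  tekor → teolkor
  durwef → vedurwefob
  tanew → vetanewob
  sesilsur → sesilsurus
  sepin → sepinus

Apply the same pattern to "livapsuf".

livapsufus

robar and tekor both end in -r yet inflect differently (robarast, teolkor), so the final letter is not what conditions the rule; the last vowel is.
"livapsuf" has last vowel 'u'. The one such stem in the data (sesilsur → sesilsurus) adds -us, so the same rule applies.
The other patterns: stems whose last vowel is 'a' add -ast; stems whose last vowel is 'o' insert -ol- after the first vowel; stems whose last vowel is 'e' add ve- … -ob around the stem.
So livapsuf → livapsufus.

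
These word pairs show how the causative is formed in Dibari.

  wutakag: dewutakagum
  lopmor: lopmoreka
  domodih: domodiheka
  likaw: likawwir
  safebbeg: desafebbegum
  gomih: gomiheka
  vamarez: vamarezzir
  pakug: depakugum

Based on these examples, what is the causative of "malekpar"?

malekpareka

likaw and wutakag both have last vowel 'a' yet inflect differently (likawwir, dewutakagum), so the last vowel is not what conditions the rule; the final letter is.
"malekpar" ends in -r. The one such stem in the data (lopmor → lopmoreka) adds -eka, so the same rule applies.
The other patterns: stems ending in -w or -z double the final consonant and add -ir; stems ending in -g add de- … -um around the stem.
So malekpar → malekpareka.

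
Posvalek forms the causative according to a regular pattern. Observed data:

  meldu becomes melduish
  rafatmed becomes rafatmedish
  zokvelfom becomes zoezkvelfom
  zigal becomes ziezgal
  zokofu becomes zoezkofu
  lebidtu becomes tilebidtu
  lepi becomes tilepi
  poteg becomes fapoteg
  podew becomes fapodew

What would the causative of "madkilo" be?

madkiloish

meldu and zokofu both end in -u yet inflect differently (melduish, zoezkofu), so the final letter is not what conditions the rule; the first letter is.
"madkilo" begins with m-. The one such stem in the data (meldu → melduish) adds -ish, so the same rule applies.
So madkilo → madkiloish.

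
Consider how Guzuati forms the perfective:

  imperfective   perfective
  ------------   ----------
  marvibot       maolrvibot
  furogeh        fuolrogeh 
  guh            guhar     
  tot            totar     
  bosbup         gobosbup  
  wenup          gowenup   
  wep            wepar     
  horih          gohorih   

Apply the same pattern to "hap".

hapar

wep and wenup both end in -p yet inflect differently (wepar, gowenup), so the final letter is not what conditions the rule; the number of vowels is.
"hap" has 1 vowel. The stems with 1 vowel (tot → totar, wep → wepar, guh → guhar) add -ar.
The other patterns: stems with 2 vowels add the prefix go-; stems with 3 vowels insert -ol- after the first vowel.
So hap → hapar.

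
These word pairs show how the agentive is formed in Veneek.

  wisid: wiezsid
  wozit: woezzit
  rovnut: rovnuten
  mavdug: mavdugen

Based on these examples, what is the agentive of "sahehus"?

wozit and rovnut both end in -t yet inflect differently (woezzit, rovnuten), so the final letter is not what conditions the rule; the last vowel is.
"sahehus" has last vowel 'u'. The stems whose last vowel is 'u' (rovnut → rovnuten, mavdug → mavdugen) add -en.
So sahehus → sahehusen.

sahehusen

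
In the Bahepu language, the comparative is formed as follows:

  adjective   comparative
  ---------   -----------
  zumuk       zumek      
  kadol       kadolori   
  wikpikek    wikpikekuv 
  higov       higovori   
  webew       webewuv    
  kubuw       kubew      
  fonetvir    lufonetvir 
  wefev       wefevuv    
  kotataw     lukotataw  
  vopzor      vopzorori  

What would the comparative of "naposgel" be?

naposgeluv

higov and wefev both end in -v yet inflect differently (higovori, wefevuv), so the final letter is not what conditions the rule; the last vowel is.
"naposgel" has last vowel 'e'. The stems whose last vowel is 'e' (wefev → wefevuv, webew → webewuv, wikpikek → wikpikekuv) add -uv.
The other patterns: stems whose last vowel is 'u' change the last vowel to 'e'; stems whose last vowel is 'o' add -ori; stems whose last vowel is 'a' or 'i' add the prefix lu-.
So naposgel → naposgeluv.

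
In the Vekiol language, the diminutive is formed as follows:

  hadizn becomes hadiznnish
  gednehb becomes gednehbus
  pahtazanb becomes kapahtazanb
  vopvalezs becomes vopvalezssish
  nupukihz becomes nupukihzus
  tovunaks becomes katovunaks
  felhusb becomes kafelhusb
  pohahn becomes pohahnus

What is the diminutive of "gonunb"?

pohahn and hadizn both end in -n yet inflect differently (pohahnus, hadiznnish), so the final letter is not what conditions the rule; the second-to-last letter is.
"gonunb" has second-to-last letter 'n'. The one such stem in the data (pahtazanb → kapahtazanb) adds the prefix ka-, so the same rule applies.
So gonunb → kagonunb.

kagonunb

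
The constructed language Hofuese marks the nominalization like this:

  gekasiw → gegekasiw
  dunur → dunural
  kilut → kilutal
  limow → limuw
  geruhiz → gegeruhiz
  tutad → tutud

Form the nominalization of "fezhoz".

"fezhoz" has last vowel 'o'. The one such stem in the data (limow → limuw) changes the last vowel to 'u' (as does tutad), so the same rule applies.
So fezhoz → fezhuz.

fezhuz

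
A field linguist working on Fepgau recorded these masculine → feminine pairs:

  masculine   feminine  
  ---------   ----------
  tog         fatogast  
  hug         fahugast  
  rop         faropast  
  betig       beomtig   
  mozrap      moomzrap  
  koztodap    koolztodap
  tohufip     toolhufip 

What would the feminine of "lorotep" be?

"lorotep" has 3 vowels. The stems with 3 vowels (koztodap → koolztodap, tohufip → toolhufip) insert -ol- after the first vowel.
So lorotep → loolrotep.

loolrotep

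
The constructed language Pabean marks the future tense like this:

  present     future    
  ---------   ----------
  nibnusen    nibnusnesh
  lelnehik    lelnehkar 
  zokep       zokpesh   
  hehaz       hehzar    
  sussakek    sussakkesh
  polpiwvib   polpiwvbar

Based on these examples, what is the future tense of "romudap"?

sussakek and lelnehik both end in -k yet inflect differently (sussakkesh, lelnehkar), so the final letter is not what conditions the rule; the last vowel is.
"romudap" has last vowel 'a'. The one such stem in the data (hehaz → hehzar) deletes the last vowel and adds -ar (as do polpiwvib, lelnehik), so the same rule applies.
So romudap → romudpar.

romudpar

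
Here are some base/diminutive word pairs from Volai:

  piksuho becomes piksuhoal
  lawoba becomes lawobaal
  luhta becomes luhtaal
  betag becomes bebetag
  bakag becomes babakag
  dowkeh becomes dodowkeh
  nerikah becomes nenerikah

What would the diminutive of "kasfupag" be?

kakasfupag

lawoba and betag both have last vowel 'a' yet inflect differently (lawobaal, bebetag), so the last vowel is not what conditions the rule; whether the stem ends in a vowel or a consonant is.
"kasfupag" ends in a consonant. The stems ending in a consonant (betag → bebetag, bakag → babakag, dowkeh → dodowkeh) repeat the first consonant+vowel as a prefix.
The other pattern: stems ending in a vowel add -al.
So kasfupag → kakasfupag.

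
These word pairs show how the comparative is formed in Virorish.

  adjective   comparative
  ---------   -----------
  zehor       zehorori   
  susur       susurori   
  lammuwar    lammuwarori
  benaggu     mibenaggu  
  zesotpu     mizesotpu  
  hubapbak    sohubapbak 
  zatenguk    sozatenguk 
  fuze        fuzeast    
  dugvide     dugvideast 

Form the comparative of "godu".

migodu

susur and benaggu both have last vowel 'u' yet inflect differently (susurori, mibenaggu), so the last vowel is not what conditions the rule; the final letter is.
"godu" ends in -u. The stems ending in -u (benaggu → mibenaggu, zesotpu → mizesotpu) add the prefix mi-.
So godu → migodu.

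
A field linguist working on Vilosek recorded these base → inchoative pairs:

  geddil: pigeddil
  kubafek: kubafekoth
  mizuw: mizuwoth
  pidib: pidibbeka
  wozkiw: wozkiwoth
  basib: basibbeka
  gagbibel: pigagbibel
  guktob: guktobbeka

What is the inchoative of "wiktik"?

wiktikoth

pidib and geddil both have last vowel 'i' yet inflect differently (pidibbeka, pigeddil), so the last vowel is not what conditions the rule; the final letter is.
"wiktik" ends in -k. The one such stem in the data (kubafek → kubafekoth) adds -oth, so the same rule applies.
The other patterns: stems ending in -b double the final consonant and add -eka; stems ending in -l add the prefix pi-.
So wiktik → wiktikoth.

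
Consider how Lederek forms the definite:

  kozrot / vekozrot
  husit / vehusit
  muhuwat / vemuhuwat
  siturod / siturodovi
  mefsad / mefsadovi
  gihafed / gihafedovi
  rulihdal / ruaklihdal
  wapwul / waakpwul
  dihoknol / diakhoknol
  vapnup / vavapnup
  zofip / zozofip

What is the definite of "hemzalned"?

hemzalnedovi

kozrot and siturod both have last vowel 'o' yet inflect differently (vekozrot, siturodovi), so the last vowel is not what conditions the rule; the final letter is.
"hemzalned" ends in -d. The stems ending in -d (siturod → siturodovi, mefsad → mefsadovi, gihafed → gihafedovi) add -ovi.
The other patterns: stems ending in -t add the prefix ve-; stems ending in -l insert -ak- after the first vowel; stems ending in -p repeat the first consonant+vowel as a prefix.
So hemzalned → hemzalnedovi.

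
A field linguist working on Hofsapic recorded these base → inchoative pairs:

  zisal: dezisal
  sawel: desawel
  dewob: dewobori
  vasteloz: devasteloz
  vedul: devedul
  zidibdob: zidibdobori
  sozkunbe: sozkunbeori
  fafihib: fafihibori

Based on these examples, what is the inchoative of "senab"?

vasteloz and zidibdob both have last vowel 'o' yet inflect differently (devasteloz, zidibdobori), so the last vowel is not what conditions the rule; the final letter is.
"senab" ends in -b. The stems ending in -b (zidibdob → zidibdobori, fafihib → fafihibori, dewob → dewobori) add -ori.
So senab → senabori.

senabori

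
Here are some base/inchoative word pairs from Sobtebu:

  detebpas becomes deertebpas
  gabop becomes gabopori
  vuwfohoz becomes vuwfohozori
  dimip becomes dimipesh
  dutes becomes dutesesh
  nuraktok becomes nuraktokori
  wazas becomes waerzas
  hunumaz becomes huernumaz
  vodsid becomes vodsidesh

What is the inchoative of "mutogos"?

vuwfohoz and hunumaz both end in -z yet inflect differently (vuwfohozori, huernumaz), so the final letter is not what conditions the rule; the last vowel is.
"mutogos" has last vowel 'o'. The stems whose last vowel is 'o' (gabop → gabopori, nuraktok → nuraktokori, vuwfohoz → vuwfohozori) add -ori.
So mutogos → mutogosori.

mutogosori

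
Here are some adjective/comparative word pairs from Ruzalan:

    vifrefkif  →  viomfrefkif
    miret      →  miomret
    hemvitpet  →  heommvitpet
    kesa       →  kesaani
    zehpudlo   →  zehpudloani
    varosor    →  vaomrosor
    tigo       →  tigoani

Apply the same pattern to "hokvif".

hoomkvif

varosor and zehpudlo both have last vowel 'o' yet inflect differently (vaomrosor, zehpudloani), so the last vowel is not what conditions the rule; whether the stem ends in a vowel or a consonant is.
"hokvif" ends in a consonant. The stems ending in a consonant (varosor → vaomrosor, vifrefkif → viomfrefkif, hemvitpet → heommvitpet) insert -om- after the first vowel.
So hokvif → hoomkvif.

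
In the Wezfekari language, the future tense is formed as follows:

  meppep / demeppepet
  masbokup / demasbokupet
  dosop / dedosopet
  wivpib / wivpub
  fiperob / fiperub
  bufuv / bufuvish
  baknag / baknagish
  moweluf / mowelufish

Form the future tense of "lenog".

"lenog" ends in -g. The one such stem in the data (baknag → baknagish) adds -ish, so the same rule applies.
The other patterns: stems ending in -p add de- … -et around the stem; stems ending in -b change the last vowel to 'u'.
So lenog → lenogish.

lenogish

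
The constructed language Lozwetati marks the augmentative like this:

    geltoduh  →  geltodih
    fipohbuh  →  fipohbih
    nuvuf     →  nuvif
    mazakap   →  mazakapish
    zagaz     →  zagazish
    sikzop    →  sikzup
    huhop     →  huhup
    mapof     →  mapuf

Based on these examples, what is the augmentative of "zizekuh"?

mazakap and sikzop both end in -p yet inflect differently (mazakapish, sikzup), so the final letter is not what conditions the rule; the last vowel is.
"zizekuh" has last vowel 'u'. The stems whose last vowel is 'u' (geltoduh → geltodih, fipohbuh → fipohbih, nuvuf → nuvif) change the last vowel to 'i'.
So zizekuh → zizekih.

zizekih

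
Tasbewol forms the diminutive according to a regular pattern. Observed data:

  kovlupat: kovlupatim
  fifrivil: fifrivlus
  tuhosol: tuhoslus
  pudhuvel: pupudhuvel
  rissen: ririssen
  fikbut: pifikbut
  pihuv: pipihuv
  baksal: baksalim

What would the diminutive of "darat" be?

kovlupat and fikbut both end in -t yet inflect differently (kovlupatim, pifikbut), so the final letter is not what conditions the rule; the last vowel is.
"darat" has last vowel 'a'. The stems whose last vowel is 'a' (kovlupat → kovlupatim, baksal → baksalim) add -im.
The other patterns: stems whose last vowel is 'u' add the prefix pi-; stems whose last vowel is 'e' repeat the first consonant+vowel as a prefix; stems whose last vowel is 'i' or 'o' delete the last vowel and add -us.
So darat → daratim.

daratim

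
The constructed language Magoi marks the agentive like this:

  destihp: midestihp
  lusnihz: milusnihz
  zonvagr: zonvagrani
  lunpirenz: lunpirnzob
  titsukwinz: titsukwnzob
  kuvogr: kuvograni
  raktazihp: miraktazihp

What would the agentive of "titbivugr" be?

"titbivugr" has second-to-last letter 'g'. The stems whose second-to-last letter is 'g' (zonvagr → zonvagrani, kuvogr → kuvograni) add -ani.
The other patterns: stems whose second-to-last letter is 'n' delete the last vowel and add -ob; stems whose second-to-last letter is 'h' add the prefix mi-.
So titbivugr → titbivugrani.

titbivugrani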